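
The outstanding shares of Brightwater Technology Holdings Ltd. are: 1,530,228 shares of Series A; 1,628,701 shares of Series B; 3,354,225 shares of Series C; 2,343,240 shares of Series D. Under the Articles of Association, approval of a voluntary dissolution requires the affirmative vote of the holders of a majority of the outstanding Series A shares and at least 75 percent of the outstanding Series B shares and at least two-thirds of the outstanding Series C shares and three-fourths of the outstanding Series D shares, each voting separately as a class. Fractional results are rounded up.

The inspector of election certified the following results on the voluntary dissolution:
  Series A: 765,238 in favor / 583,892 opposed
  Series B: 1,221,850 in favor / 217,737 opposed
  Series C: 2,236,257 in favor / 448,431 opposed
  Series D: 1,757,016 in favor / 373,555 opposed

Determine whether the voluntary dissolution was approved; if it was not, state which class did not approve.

Series A: a majority of 1530228 is 765115; 765,115 required, 765,238 in favor — approved.
Series B: 3/4 of 1628701 = 1221525.75, rounded up to 1221526; 1,221,526 required, 1,221,850 in favor — approved.
Series C: 2/3 of 3354225 = 2236150; 2,236,150 required, 2,236,257 in favor — approved.
Series D: 3/4 of 2343240 = 1757430; 1,757,430 required, 1,757,016 in favor — not approved.

Not approved — the Series D shares did not give the required vote.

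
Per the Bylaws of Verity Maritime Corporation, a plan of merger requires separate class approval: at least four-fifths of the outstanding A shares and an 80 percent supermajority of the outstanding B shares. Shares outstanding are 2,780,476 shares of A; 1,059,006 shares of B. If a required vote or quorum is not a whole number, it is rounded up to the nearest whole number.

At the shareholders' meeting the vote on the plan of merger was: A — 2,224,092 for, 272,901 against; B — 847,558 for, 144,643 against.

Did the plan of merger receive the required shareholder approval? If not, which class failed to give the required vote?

A: 4/5 of 2780476 = 2224380.80, rounded up to 2224381; 2,224,381 required, 2,224,092 in favor — not approved.
B: 4/5 of 1059006 = 847204.80, rounded up to 847205; 847,205 required, 847,558 in favor — approved.

Not approved — the A shares did not give the required vote.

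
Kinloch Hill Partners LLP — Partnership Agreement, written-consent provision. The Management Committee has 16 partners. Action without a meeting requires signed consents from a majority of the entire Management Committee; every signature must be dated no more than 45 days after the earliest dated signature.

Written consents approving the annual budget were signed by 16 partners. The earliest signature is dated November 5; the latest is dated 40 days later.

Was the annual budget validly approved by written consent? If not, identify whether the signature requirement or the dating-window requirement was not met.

Signatures required: a majority of 16 — a majority of 16 is 9, so 9 needed; 16 signed. Sufficient.
Dating window: the latest signature is 40 days after the earliest; the limit is 45 days. Within the window.

Effective — both the signature and dating-window requirements are satisfied.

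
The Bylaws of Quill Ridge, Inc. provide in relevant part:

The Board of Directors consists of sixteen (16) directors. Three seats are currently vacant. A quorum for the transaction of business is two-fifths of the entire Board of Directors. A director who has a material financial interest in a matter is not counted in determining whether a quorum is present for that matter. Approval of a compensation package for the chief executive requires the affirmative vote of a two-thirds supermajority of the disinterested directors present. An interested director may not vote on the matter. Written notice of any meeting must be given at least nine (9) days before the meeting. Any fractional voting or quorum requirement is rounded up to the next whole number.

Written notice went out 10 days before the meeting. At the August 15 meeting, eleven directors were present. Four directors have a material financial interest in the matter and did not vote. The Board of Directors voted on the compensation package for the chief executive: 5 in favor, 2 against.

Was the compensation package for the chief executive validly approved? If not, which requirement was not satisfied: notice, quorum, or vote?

Notice: 10 days given; 9 required (10 ≥ 9). Satisfied.
Quorum: 11 present, but the 4 interested directors do not count, leaving 7. Quorum is 7. Satisfied.
Vote: the compensation package for the chief executive requires two-thirds of the disinterested directors present (11 − 4 = 7). 2/3 of 7 = 4.67, rounded up to 5, so 5 affirmative votes are needed; 5 voted in favor. Satisfied.

Valid — all requirements satisfied.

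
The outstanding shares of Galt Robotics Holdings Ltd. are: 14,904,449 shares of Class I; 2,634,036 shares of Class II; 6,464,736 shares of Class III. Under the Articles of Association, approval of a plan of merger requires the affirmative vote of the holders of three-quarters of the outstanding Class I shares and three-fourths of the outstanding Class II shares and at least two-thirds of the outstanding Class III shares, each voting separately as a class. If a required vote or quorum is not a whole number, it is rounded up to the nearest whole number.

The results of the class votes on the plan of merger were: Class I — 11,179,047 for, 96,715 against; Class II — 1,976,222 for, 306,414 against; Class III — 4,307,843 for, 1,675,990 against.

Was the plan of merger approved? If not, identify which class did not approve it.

Not approved — the Class III shares did not give the required vote.

Class I: 3/4 of 14904449 = 11178336.75, rounded up to 11178337; 11,178,337 required, 11,179,047 in favor — approved.
Class II: 3/4 of 2634036 = 1975527; 1,975,527 required, 1,976,222 in favor — approved.
Class III: 2/3 of 6464736 = 4309824; 4,309,824 required, 4,307,843 in favor — not approved.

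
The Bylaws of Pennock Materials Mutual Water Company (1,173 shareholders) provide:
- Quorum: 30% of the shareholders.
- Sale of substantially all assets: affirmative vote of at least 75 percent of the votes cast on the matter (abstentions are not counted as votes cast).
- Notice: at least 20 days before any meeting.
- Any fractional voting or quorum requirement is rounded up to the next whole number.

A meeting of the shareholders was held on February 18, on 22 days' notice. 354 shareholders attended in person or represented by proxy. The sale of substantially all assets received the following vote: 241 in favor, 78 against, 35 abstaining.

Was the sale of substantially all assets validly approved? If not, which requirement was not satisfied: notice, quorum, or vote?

Notice: 22 days given; 20 required. Satisfied.
Quorum: 30% of 1,173 = 351.90, rounded up to 352; 354 present. Satisfied.
Vote: requires three-fourths of the votes cast (354 − 35 abstaining = 319); 3/4 of 319 = 239.25, rounded up to 240, so 240 needed; 241 in favor. Satisfied.

Valid — all requirements satisfied.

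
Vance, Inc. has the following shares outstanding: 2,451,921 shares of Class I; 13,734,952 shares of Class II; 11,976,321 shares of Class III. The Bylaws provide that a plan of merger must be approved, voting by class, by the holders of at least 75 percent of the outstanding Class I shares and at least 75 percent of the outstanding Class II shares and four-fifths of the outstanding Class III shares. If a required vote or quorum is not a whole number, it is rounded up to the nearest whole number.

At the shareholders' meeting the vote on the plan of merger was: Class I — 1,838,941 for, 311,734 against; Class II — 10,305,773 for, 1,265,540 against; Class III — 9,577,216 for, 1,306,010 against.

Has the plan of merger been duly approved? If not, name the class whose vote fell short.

Not approved — the Class III shares did not give the required vote.

Class I: 3/4 of 2451921 = 1838940.75, rounded up to 1838941; 1,838,941 required, 1,838,941 in favor — approved.
Class II: 3/4 of 13734952 = 10301214; 10,301,214 required, 10,305,773 in favor — approved.
Class III: 4/5 of 11976321 = 9581056.80, rounded up to 9581057; 9,581,057 required, 9,577,216 in favor — not approved.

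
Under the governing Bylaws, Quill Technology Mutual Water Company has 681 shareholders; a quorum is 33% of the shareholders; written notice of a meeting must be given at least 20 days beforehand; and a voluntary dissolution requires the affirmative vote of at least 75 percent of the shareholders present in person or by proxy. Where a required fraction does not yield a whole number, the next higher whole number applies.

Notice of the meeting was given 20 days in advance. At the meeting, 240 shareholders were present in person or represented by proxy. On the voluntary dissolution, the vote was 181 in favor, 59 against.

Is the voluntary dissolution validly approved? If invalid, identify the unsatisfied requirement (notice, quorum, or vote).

Valid — all requirements satisfied.

Notice: 20 days given; 20 required. Satisfied.
Quorum: 33% of 681 = 224.73, rounded up to 225; 240 present. Satisfied.
Vote: requires three-fourths of those present (240); 3/4 of 240 = 180, so 180 needed; 181 in favor. Satisfied.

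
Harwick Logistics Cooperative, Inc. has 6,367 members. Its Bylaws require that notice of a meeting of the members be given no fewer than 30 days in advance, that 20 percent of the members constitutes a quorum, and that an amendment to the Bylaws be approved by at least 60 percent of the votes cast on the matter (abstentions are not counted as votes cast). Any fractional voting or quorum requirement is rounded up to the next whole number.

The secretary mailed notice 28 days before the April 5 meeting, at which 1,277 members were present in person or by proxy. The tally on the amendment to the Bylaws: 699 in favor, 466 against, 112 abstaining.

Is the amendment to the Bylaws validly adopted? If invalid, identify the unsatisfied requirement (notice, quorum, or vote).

Notice: 28 days given; 30 required. Not satisfied.
Quorum: 20% of 6,367 = 1,273.40, rounded up to 1,274; 1,277 present. Satisfied.
Vote: requires three-fifths of the votes cast (1,277 − 112 abstaining = 1,165); 3/5 of 1165 = 699, so 699 needed; 699 in favor. Satisfied.

Invalid — notice requirement not satisfied.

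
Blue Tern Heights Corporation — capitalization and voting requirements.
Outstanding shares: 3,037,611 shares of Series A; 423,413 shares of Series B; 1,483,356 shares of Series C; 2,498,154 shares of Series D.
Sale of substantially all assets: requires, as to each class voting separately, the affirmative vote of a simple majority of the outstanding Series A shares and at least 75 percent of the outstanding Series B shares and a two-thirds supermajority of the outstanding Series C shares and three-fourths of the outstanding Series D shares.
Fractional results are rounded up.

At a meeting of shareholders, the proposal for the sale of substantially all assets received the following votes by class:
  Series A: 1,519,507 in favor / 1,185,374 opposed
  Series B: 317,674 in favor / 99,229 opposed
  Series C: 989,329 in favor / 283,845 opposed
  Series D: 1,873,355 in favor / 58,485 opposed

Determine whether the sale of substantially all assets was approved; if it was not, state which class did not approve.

Series A: a majority of 3037611 is 1518806; 1,518,806 required, 1,519,507 in favor — approved.
Series B: 3/4 of 423413 = 317559.75, rounded up to 317560; 317,560 required, 317,674 in favor — approved.
Series C: 2/3 of 1483356 = 988904; 988,904 required, 989,329 in favor — approved.
Series D: 3/4 of 2498154 = 1873615.50, rounded up to 1873616; 1,873,616 required, 1,873,355 in favor — not approved.

Not approved — the Series D shares did not give the required vote.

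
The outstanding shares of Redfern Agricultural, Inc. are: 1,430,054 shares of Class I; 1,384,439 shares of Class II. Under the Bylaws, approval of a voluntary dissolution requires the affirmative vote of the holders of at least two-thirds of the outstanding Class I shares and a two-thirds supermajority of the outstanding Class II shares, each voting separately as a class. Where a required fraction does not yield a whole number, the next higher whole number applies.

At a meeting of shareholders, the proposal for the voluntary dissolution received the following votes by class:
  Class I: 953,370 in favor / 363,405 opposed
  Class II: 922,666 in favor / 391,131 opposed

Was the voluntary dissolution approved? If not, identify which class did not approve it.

Not approved — the Class II shares did not give the required vote.

Class I: 2/3 of 1430054 = 953369.33, rounded up to 953370; 953,370 required, 953,370 in favor — approved.
Class II: 2/3 of 1384439 = 922959.33, rounded up to 922960; 922,960 required, 922,666 in favor — not approved.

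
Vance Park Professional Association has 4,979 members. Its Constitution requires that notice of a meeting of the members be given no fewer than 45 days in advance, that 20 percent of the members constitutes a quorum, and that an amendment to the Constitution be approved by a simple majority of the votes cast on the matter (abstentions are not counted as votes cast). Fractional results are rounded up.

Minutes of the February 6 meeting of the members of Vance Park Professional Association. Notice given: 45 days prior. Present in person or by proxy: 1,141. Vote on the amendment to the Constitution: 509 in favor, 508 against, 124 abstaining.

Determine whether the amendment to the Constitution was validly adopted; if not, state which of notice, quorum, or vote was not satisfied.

Notice: 45 days given; 45 required. Satisfied.
Quorum: 20% of 4,979 = 995.80, rounded up to 996; 1,141 present. Satisfied.
Vote: requires a majority of the votes cast (1,141 − 124 abstaining = 1,017); a majority of 1017 is 509, so 509 needed; 509 in favor. Satisfied.

Valid — all requirements satisfied.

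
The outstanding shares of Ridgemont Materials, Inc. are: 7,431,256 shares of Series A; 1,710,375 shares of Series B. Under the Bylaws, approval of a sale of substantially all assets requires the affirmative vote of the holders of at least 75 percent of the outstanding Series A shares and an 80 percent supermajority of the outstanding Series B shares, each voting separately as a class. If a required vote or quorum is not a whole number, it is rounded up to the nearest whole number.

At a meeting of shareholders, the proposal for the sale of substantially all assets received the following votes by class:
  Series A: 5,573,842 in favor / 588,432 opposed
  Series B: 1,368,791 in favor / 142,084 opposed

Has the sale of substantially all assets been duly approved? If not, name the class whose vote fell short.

Approved — every class gave the required vote.

Series A: 3/4 of 7431256 = 5573442; 5,573,442 required, 5,573,842 in favor — approved.
Series B: 4/5 of 1710375 = 1368300; 1,368,300 required, 1,368,791 in favor — approved.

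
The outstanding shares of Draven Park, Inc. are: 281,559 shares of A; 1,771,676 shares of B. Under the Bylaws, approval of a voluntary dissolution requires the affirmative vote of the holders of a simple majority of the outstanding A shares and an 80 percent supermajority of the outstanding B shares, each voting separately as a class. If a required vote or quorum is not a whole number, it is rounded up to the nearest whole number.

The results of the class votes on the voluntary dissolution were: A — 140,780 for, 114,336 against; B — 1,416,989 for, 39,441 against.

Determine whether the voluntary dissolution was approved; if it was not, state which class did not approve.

Not approved — the B shares did not give the required vote.

A: a majority of 281559 is 140780; 140,780 required, 140,780 in favor — approved.
B: 4/5 of 1771676 = 1417340.80, rounded up to 1417341; 1,417,341 required, 1,416,989 in favor — not approved.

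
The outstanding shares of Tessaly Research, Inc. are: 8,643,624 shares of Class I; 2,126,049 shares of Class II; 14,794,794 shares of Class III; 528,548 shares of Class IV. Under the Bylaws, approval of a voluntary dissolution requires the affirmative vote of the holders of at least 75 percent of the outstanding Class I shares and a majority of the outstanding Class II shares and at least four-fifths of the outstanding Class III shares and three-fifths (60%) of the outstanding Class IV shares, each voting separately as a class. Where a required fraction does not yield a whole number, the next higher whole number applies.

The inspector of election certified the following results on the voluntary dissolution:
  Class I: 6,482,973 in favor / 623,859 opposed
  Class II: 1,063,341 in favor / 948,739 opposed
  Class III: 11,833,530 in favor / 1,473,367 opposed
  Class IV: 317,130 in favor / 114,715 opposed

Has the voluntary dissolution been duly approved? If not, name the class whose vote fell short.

Not approved — the Class III shares did not give the required vote.

Class I: 3/4 of 8643624 = 6482718; 6,482,718 required, 6,482,973 in favor — approved.
Class II: a majority of 2126049 is 1063025; 1,063,025 required, 1,063,341 in favor — approved.
Class III: 4/5 of 14794794 = 11835835.20, rounded up to 11835836; 11,835,836 required, 11,833,530 in favor — not approved.
Class IV: 3/5 of 528548 = 317128.80, rounded up to 317129; 317,129 required, 317,130 in favor — approved.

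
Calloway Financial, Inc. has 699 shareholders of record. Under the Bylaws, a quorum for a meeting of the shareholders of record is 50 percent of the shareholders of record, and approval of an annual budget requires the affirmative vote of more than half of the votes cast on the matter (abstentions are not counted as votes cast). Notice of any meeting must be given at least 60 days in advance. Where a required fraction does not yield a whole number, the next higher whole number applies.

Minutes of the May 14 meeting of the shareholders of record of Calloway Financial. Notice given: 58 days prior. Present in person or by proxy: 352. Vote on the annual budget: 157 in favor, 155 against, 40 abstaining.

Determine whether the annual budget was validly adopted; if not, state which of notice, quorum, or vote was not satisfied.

Notice: 58 days given; 60 required. Not satisfied.
Quorum: 50% of 699 = 349.50, rounded up to 350; 352 present. Satisfied.
Vote: requires a majority of the votes cast (352 − 40 abstaining = 312); a majority of 312 is 157, so 157 needed; 157 in favor. Satisfied.

Invalid — notice requirement not satisfied.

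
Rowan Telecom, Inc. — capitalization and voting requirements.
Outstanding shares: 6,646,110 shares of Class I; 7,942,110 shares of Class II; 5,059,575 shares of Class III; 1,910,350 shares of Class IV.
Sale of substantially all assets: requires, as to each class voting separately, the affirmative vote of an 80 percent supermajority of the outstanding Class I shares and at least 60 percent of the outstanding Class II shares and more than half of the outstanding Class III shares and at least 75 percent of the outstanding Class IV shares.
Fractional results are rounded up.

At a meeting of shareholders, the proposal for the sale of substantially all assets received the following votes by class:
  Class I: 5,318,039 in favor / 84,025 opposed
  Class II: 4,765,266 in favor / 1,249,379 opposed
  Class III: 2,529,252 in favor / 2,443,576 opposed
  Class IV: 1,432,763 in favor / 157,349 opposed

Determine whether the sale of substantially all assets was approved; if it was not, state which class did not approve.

Not approved — the Class III shares did not give the required vote.

Class I: 4/5 of 6646110 = 5316888; 5,316,888 required, 5,318,039 in favor — approved.
Class II: 3/5 of 7942110 = 4765266; 4,765,266 required, 4,765,266 in favor — approved.
Class III: a majority of 5059575 is 2529788; 2,529,788 required, 2,529,252 in favor — not approved.
Class IV: 3/4 of 1910350 = 1432762.50, rounded up to 1432763; 1,432,763 required, 1,432,763 in favor — approved.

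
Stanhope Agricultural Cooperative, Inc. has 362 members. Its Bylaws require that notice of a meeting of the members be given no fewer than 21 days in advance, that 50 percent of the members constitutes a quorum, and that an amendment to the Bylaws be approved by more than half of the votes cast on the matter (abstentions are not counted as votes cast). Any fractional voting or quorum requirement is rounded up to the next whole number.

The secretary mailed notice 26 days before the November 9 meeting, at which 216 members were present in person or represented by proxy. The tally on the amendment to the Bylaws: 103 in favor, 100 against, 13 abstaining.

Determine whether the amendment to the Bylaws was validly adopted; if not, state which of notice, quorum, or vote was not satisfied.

Notice: 26 days given; 21 required. Satisfied.
Quorum: 50% of 362 = 181; 216 present. Satisfied.
Vote: requires a majority of the votes cast (216 − 13 abstaining = 203); a majority of 203 is 102, so 102 needed; 103 in favor. Satisfied.

Valid — all requirements satisfied.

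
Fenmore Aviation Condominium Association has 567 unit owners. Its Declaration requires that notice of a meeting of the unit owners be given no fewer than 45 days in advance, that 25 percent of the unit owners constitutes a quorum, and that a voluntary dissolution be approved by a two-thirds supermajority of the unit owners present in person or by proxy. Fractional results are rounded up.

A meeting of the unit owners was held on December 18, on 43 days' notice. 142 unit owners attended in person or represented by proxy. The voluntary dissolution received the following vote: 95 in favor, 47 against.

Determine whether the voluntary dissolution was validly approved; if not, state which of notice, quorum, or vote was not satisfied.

Notice: 43 days given; 45 required. Not satisfied.
Quorum: 25% of 567 = 141.75, rounded up to 142; 142 present. Satisfied.
Vote: requires two-thirds of those present (142); 2/3 of 142 = 94.67, rounded up to 95, so 95 needed; 95 in favor. Satisfied.

Invalid — notice requirement not satisfied.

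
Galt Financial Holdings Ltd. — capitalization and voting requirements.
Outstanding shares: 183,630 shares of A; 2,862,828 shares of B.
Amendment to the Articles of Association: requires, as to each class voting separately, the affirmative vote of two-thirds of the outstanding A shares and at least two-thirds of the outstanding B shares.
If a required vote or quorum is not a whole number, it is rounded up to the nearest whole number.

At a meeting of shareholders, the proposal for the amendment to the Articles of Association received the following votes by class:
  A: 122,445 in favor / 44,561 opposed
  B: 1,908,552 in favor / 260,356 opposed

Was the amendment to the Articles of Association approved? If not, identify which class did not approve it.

Approved — every class gave the required vote.

A: 2/3 of 183630 = 122420; 122,420 required, 122,445 in favor — approved.
B: 2/3 of 2862828 = 1908552; 1,908,552 required, 1,908,552 in favor — approved.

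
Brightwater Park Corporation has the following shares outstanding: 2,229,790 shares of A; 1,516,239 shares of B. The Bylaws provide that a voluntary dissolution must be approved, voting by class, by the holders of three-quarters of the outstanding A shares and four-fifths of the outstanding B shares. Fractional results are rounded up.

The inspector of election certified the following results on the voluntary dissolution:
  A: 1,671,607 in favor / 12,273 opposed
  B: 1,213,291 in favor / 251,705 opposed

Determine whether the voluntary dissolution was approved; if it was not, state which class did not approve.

A: 3/4 of 2229790 = 1672342.50, rounded up to 1672343; 1,672,343 required, 1,671,607 in favor — not approved.
B: 4/5 of 1516239 = 1212991.20, rounded up to 1212992; 1,212,992 required, 1,213,291 in favor — approved.

Not approved — the A shares did not give the required vote.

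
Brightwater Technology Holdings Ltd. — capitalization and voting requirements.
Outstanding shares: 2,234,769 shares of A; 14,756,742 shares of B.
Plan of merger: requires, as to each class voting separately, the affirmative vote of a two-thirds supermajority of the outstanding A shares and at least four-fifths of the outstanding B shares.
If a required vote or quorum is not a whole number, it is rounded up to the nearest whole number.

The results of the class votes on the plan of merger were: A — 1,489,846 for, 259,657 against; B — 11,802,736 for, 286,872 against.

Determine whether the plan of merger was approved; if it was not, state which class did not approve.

A: 2/3 of 2234769 = 1489846; 1,489,846 required, 1,489,846 in favor — approved.
B: 4/5 of 14756742 = 11805393.60, rounded up to 11805394; 11,805,394 required, 11,802,736 in favor — not approved.

Not approved — the B shares did not give the required vote.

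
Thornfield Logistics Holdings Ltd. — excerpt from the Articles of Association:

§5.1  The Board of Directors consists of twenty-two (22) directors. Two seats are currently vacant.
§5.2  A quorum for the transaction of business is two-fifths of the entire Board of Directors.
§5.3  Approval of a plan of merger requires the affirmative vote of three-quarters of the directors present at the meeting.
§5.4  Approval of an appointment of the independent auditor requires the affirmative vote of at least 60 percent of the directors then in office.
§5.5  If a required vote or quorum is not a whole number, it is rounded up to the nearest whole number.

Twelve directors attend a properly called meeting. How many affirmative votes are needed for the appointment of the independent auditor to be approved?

12

The appointment of the independent auditor requires three-fifths of the directors then in office (20).
3/5 of 20 = 12.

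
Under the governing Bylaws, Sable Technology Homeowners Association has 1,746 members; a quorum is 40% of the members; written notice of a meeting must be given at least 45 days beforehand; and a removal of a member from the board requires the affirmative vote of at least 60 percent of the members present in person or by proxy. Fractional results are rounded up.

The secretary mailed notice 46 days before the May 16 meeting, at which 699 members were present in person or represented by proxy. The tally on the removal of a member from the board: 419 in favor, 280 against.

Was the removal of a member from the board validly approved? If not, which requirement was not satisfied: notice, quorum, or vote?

Invalid — vote requirement not satisfied.

Notice: 46 days given; 45 required. Satisfied.
Quorum: 40% of 1,746 = 698.40, rounded up to 699; 699 present. Satisfied.
Vote: requires three-fifths of those present (699); 3/5 of 699 = 419.40, rounded up to 420, so 420 needed; 419 in favor. Not satisfied.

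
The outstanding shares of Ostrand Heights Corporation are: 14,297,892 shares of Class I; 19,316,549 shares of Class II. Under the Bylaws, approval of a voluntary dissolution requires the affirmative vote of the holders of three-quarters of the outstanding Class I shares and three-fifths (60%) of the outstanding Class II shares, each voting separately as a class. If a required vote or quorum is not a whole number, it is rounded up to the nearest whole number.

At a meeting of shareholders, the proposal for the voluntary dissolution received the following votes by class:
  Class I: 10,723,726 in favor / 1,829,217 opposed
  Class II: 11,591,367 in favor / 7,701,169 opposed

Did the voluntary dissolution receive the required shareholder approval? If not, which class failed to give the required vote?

Approved — every class gave the required vote.

Class I: 3/4 of 14297892 = 10723419; 10,723,419 required, 10,723,726 in favor — approved.
Class II: 3/5 of 19316549 = 11589929.40, rounded up to 11589930; 11,589,930 required, 11,591,367 in favor — approved.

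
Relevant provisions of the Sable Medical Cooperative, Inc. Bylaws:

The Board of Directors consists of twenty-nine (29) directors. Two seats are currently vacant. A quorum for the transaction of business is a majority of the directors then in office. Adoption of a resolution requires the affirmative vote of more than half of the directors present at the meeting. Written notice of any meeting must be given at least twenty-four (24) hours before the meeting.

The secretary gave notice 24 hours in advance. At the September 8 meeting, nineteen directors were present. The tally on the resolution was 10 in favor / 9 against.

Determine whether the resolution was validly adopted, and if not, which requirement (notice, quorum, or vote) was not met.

Valid — all requirements satisfied.

Notice: 24 hours given; 24 required (24 ≥ 24). Satisfied.
Quorum: 19 present; quorum is 14. Satisfied.
Vote: the resolution requires a majority of the directors present (19). A majority of 19 is 10, so 10 affirmative votes are needed; 10 voted in favor. Satisfied.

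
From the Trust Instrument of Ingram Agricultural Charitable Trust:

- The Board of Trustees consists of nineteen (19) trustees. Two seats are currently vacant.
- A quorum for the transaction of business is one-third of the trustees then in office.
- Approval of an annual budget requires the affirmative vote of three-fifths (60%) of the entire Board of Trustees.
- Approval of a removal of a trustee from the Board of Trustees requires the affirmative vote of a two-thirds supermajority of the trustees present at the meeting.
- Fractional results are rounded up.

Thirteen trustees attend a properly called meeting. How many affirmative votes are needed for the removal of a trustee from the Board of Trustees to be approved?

9

The removal of a trustee from the Board of Trustees requires two-thirds of the trustees present (13).
2/3 of 13 = 8.67, rounded up to 9.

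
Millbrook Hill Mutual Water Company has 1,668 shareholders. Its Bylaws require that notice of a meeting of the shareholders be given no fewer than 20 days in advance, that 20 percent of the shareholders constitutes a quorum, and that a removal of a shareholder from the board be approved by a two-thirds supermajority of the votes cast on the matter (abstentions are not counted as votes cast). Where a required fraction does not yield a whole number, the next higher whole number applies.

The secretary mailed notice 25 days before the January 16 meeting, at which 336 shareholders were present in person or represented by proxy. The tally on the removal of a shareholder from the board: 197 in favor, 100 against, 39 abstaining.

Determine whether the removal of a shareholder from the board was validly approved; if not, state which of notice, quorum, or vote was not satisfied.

Notice: 25 days given; 20 required. Satisfied.
Quorum: 20% of 1,668 = 333.60, rounded up to 334; 336 present. Satisfied.
Vote: requires two-thirds of the votes cast (336 − 39 abstaining = 297); 2/3 of 297 = 198, so 198 needed; 197 in favor. Not satisfied.

Invalid — vote requirement not satisfied.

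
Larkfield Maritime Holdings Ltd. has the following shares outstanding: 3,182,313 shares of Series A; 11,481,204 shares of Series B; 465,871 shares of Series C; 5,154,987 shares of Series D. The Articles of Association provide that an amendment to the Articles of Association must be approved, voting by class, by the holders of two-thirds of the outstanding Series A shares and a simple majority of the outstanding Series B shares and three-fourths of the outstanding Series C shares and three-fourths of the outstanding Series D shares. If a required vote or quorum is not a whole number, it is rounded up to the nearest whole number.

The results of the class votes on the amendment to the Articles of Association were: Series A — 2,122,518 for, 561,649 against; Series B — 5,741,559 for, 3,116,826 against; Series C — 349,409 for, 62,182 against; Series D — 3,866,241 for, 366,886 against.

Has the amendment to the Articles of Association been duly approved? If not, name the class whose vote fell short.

Approved — every class gave the required vote.

Series A: 2/3 of 3182313 = 2121542; 2,121,542 required, 2,122,518 in favor — approved.
Series B: a majority of 11481204 is 5740603; 5,740,603 required, 5,741,559 in favor — approved.
Series C: 3/4 of 465871 = 349403.25, rounded up to 349404; 349,404 required, 349,409 in favor — approved.
Series D: 3/4 of 5154987 = 3866240.25, rounded up to 3866241; 3,866,241 required, 3,866,241 in favor — approved.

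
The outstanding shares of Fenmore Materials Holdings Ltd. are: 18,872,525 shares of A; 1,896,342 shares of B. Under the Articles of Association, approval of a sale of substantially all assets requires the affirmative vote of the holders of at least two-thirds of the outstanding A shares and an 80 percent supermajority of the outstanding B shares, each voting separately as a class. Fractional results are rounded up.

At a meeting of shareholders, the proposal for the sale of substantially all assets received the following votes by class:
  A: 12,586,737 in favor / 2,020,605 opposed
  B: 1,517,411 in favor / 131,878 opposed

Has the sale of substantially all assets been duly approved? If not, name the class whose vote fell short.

A: 2/3 of 18872525 = 12581683.33, rounded up to 12581684; 12,581,684 required, 12,586,737 in favor — approved.
B: 4/5 of 1896342 = 1517073.60, rounded up to 1517074; 1,517,074 required, 1,517,411 in favor — approved.

Approved — every class gave the required vote.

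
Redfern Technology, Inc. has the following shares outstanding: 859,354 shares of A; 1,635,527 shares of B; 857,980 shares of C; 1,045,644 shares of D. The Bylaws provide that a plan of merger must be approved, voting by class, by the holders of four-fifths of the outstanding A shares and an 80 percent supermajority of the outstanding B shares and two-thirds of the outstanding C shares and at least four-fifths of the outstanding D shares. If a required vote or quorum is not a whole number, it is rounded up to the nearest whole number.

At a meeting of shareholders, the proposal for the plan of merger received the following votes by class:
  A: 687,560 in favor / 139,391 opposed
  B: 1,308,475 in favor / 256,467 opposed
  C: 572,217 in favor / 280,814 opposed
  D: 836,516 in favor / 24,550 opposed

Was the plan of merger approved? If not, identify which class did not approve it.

Approved — every class gave the required vote.

A: 4/5 of 859354 = 687483.20, rounded up to 687484; 687,484 required, 687,560 in favor — approved.
B: 4/5 of 1635527 = 1308421.60, rounded up to 1308422; 1,308,422 required, 1,308,475 in favor — approved.
C: 2/3 of 857980 = 571986.67, rounded up to 571987; 571,987 required, 572,217 in favor — approved.
D: 4/5 of 1045644 = 836515.20, rounded up to 836516; 836,516 required, 836,516 in favor — approved.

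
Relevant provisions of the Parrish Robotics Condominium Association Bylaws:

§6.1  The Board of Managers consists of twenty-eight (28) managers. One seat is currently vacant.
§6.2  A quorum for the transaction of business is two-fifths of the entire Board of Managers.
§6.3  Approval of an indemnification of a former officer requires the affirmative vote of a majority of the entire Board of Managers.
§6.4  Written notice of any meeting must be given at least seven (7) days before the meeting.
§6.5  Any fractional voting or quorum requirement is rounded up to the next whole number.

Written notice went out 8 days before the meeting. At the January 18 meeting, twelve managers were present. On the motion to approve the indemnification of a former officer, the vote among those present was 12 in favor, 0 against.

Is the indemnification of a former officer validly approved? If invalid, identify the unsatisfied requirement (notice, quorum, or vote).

Notice: 8 days given; 7 required (8 ≥ 7). Satisfied.
Quorum: 12 present; quorum is 12. Satisfied.
Vote: the indemnification of a former officer requires a majority of the entire Board of Managers (28). A majority of 28 is 15, so 15 affirmative votes are needed; 12 voted in favor. Not satisfied.

Invalid — vote requirement not satisfied.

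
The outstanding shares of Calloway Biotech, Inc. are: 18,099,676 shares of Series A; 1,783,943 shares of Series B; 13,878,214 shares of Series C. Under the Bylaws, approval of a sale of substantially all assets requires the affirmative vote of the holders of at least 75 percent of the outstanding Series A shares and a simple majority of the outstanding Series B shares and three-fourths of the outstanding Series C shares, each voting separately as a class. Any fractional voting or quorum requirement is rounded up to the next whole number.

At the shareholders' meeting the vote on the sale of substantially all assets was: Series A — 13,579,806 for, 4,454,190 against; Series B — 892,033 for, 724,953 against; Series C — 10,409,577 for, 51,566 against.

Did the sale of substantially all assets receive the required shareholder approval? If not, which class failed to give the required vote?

Approved — every class gave the required vote.

Series A: 3/4 of 18099676 = 13574757; 13,574,757 required, 13,579,806 in favor — approved.
Series B: a majority of 1783943 is 891972; 891,972 required, 892,033 in favor — approved.
Series C: 3/4 of 13878214 = 10408660.50, rounded up to 10408661; 10,408,661 required, 10,409,577 in favor — approved.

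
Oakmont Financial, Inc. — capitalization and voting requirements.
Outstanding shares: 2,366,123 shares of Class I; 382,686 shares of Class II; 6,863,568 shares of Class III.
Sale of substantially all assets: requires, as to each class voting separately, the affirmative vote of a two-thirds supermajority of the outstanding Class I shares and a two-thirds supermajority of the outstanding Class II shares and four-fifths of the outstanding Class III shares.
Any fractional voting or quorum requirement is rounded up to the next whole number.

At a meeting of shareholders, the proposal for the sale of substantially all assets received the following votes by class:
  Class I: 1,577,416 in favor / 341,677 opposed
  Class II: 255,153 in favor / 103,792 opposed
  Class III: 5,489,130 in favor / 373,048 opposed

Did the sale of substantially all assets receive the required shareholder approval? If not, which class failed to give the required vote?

Class I: 2/3 of 2366123 = 1577415.33, rounded up to 1577416; 1,577,416 required, 1,577,416 in favor — approved.
Class II: 2/3 of 382686 = 255124; 255,124 required, 255,153 in favor — approved.
Class III: 4/5 of 6863568 = 5490854.40, rounded up to 5490855; 5,490,855 required, 5,489,130 in favor — not approved.

Not approved — the Class III shares did not give the required vote.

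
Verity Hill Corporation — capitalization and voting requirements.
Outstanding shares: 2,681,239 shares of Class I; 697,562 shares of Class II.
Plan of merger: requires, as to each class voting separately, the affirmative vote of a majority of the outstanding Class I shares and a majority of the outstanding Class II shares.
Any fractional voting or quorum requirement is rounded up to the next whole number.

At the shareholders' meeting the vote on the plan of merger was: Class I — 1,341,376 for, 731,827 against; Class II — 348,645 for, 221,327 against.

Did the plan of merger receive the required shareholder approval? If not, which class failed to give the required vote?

Not approved — the Class II shares did not give the required vote.

Class I: a majority of 2681239 is 1340620; 1,340,620 required, 1,341,376 in favor — approved.
Class II: a majority of 697562 is 348782; 348,782 required, 348,645 in favor — not approved.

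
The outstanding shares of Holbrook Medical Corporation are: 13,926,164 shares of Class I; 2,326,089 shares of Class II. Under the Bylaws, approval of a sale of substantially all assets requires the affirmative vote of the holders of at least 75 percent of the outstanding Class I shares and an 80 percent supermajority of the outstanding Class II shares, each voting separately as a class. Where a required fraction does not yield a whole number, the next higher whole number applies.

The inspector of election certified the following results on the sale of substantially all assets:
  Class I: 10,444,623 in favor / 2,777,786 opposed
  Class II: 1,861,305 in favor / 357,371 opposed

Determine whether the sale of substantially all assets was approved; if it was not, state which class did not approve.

Approved — every class gave the required vote.

Class I: 3/4 of 13926164 = 10444623; 10,444,623 required, 10,444,623 in favor — approved.
Class II: 4/5 of 2326089 = 1860871.20, rounded up to 1860872; 1,860,872 required, 1,861,305 in favor — approved.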